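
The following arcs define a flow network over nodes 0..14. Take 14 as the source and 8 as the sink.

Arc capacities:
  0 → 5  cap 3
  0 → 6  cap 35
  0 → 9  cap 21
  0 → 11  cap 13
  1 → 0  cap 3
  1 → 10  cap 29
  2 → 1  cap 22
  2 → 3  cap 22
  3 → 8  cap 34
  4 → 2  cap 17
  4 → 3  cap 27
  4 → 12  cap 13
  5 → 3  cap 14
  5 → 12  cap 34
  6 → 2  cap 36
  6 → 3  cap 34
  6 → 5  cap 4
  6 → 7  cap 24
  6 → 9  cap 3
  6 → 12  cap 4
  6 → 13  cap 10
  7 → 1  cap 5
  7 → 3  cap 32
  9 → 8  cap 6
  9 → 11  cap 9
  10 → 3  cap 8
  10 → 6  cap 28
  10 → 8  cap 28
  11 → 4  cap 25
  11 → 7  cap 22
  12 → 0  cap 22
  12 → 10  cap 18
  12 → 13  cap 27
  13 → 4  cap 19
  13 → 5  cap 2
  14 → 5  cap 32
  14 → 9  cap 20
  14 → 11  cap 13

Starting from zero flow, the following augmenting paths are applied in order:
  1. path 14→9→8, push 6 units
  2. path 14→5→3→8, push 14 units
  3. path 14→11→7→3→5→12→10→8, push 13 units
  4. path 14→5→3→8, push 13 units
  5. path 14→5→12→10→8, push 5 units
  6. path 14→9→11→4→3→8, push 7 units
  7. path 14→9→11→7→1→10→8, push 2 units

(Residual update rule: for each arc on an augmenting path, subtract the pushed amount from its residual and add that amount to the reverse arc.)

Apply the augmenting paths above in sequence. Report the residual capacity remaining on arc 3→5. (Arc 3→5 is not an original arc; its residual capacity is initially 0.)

Residual capacity of (3,5): 14

after path 1 (14→9→8, push 6): res(3,5)=0
after path 2 (14→5→3→8, push 14): res(3,5)=14
after path 3 (14→11→7→3→5→12→10→8, push 13): res(3,5)=1
after path 4 (14→5→3→8, push 13): res(3,5)=14
after path 5 (14→5→12→10→8, push 5): res(3,5)=14
after path 6 (14→9→11→4→3→8, push 7): res(3,5)=14
after path 7 (14→9→11→7→1→10→8, push 2): res(3,5)=14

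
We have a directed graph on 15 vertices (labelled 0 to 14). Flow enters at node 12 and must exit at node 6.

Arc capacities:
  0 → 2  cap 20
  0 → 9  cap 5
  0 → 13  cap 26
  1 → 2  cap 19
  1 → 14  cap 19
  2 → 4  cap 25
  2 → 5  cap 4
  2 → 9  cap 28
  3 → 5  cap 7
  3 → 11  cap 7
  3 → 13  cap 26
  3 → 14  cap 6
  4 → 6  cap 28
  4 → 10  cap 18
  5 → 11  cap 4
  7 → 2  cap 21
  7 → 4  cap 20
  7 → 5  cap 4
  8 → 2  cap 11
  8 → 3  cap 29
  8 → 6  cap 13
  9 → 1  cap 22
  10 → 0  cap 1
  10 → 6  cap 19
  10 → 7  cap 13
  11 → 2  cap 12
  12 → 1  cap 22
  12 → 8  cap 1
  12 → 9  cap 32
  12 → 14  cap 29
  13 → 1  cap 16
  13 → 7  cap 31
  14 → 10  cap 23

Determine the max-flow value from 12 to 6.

augment #1: 12→8→6 bottleneck 1, total now 1
augment #2: 12→14→10→6 bottleneck 19, total now 20
augment #3: 12→1→2→4→6 bottleneck 19, total now 39
augment #4: 12→14→10→7→4→6 bottleneck 4, total now 43

Maximum flow value: 43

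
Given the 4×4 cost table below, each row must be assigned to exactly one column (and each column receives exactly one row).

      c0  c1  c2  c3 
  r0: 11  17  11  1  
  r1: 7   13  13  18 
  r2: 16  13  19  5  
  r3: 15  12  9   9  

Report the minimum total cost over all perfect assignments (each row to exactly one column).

Minimum assignment cost: 30

optimal assignment: row0→col3 (cost 1), row1→col0 (cost 7), row2→col1 (cost 13), row3→col2 (cost 9)
total = 1 + 7 + 13 + 9 = 30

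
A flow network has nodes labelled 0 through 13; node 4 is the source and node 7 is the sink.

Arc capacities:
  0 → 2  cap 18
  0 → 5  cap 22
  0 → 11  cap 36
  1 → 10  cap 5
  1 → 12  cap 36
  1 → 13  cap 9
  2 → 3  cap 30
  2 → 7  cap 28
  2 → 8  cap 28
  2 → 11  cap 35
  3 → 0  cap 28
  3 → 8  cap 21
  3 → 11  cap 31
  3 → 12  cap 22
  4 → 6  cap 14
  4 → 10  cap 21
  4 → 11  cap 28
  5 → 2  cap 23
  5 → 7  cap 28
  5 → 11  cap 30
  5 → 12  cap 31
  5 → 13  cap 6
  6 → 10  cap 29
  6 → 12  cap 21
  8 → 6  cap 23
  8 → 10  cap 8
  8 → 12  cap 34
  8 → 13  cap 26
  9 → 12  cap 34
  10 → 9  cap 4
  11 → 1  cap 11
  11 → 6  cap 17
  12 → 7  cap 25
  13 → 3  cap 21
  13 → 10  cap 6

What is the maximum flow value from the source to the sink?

augment #1: 4→6→12→7 bottleneck 14, total now 14
augment #2: 4→10→9→12→7 bottleneck 4, total now 18
augment #3: 4→11→1→12→7 bottleneck 7, total now 25
augment #4: 4→11→1→13→3→0→2→7 bottleneck 4, total now 29
augment #5: 4→11→6→12→1→13→3→0→2→7 bottleneck 5, total now 34

Maximum flow value: 34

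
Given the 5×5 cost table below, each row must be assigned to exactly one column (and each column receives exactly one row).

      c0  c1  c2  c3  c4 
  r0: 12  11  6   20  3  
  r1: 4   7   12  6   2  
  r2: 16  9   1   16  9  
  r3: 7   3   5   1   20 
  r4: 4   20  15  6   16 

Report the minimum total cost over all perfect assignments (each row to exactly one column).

optimal assignment: row0→col4 (cost 3), row1→col1 (cost 7), row2→col2 (cost 1), row3→col3 (cost 1), row4→col0 (cost 4)
total = 3 + 7 + 1 + 1 + 4 = 16

Minimum assignment cost: 16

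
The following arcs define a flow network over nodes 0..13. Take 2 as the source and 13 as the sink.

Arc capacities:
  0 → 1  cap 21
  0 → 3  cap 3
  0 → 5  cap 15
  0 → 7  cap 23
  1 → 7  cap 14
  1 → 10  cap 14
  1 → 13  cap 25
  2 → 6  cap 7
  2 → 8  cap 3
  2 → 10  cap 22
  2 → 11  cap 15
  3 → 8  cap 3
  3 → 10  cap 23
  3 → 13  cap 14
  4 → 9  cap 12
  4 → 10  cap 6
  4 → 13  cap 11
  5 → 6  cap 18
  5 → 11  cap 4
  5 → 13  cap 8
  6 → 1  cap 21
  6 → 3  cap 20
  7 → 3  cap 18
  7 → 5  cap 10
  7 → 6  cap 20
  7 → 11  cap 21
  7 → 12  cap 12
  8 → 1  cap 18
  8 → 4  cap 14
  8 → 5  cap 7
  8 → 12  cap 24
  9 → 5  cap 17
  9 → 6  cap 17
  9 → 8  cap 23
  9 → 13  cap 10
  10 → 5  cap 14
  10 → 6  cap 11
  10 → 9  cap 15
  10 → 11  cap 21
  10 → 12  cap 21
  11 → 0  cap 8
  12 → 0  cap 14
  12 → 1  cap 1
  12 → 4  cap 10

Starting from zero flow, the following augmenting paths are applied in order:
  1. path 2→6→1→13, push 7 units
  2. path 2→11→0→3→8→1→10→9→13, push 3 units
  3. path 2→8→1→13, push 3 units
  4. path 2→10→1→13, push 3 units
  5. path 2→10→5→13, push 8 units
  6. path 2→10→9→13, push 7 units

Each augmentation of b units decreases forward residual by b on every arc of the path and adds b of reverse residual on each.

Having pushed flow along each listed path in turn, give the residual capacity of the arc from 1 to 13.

after path 1 (2→6→1→13, push 7): res(1,13)=18
after path 2 (2→11→0→3→8→1→10→9→13, push 3): res(1,13)=18
after path 3 (2→8→1→13, push 3): res(1,13)=15
after path 4 (2→10→1→13, push 3): res(1,13)=12
after path 5 (2→10→5→13, push 8): res(1,13)=12
after path 6 (2→10→9→13, push 7): res(1,13)=12

Residual capacity of (1,13): 12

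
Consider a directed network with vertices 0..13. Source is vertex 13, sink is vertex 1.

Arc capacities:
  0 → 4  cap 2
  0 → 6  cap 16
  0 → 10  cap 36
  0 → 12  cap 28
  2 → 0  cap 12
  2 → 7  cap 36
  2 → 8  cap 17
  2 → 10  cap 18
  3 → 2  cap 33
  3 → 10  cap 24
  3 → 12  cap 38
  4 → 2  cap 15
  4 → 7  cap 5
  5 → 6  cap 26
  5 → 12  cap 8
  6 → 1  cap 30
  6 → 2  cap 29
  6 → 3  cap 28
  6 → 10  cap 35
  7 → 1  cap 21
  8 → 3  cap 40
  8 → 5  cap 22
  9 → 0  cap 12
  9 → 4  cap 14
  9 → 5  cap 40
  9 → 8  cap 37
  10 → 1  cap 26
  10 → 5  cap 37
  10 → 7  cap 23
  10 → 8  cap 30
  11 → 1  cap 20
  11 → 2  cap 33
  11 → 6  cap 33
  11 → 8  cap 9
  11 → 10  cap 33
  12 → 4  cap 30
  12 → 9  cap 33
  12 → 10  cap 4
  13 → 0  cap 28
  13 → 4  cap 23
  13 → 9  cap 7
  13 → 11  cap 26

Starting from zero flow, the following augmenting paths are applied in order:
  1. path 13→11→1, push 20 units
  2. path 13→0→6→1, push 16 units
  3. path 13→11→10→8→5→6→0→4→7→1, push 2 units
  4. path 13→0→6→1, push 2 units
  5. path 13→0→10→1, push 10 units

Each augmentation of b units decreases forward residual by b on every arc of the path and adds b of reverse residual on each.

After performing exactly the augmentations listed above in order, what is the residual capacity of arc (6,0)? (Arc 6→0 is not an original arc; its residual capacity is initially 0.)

after path 1 (13→11→1, push 20): res(6,0)=0
after path 2 (13→0→6→1, push 16): res(6,0)=16
after path 3 (13→11→10→8→5→6→0→4→7→1, push 2): res(6,0)=14
after path 4 (13→0→6→1, push 2): res(6,0)=16
after path 5 (13→0→10→1, push 10): res(6,0)=16

Residual capacity of (6,0): 16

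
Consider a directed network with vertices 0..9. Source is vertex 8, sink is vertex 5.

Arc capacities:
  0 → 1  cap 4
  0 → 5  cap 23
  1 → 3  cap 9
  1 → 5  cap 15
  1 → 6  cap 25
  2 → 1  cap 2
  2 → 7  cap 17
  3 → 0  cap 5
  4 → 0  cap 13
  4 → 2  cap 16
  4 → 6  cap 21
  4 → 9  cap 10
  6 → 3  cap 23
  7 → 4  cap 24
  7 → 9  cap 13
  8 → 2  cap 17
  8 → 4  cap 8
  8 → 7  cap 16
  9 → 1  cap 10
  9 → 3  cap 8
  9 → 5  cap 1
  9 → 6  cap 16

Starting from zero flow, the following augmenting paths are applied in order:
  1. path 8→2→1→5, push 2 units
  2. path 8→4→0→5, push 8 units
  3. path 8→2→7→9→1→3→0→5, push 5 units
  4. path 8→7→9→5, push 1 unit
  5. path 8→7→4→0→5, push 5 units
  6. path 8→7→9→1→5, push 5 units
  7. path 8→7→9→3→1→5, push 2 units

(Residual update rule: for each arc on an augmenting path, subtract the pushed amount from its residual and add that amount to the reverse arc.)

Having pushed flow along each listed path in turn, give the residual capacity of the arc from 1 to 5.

Residual capacity of (1,5): 6

after path 1 (8→2→1→5, push 2): res(1,5)=13
after path 2 (8→4→0→5, push 8): res(1,5)=13
after path 3 (8→2→7→9→1→3→0→5, push 5): res(1,5)=13
after path 4 (8→7→9→5, push 1): res(1,5)=13
after path 5 (8→7→4→0→5, push 5): res(1,5)=13
after path 6 (8→7→9→1→5, push 5): res(1,5)=8
after path 7 (8→7→9→3→1→5, push 2): res(1,5)=6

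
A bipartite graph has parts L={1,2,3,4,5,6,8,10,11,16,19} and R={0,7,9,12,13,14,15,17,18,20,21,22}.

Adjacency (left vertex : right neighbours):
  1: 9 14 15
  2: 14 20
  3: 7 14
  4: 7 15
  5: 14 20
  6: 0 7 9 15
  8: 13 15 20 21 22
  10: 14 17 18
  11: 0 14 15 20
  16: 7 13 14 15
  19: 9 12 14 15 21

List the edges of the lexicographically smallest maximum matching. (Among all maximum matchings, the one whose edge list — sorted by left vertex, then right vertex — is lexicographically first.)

Lex-smallest maximum matching: {(1,9), (2,14), (3,7), (4,15), (5,20), (6,0), (8,21), (10,17), (16,13), (19,12)}

|M| = 10 (so the lex-smallest maximum matching has 10 edges)
process left vertices in ascending order; for each, take the smallest-labelled available neighbour that still permits 10 edges overall, or leave it unmatched if none does
lex-smallest matching: {1-9, 2-14, 3-7, 4-15, 5-20, 6-0, 8-21, 10-17, 16-13, 19-12}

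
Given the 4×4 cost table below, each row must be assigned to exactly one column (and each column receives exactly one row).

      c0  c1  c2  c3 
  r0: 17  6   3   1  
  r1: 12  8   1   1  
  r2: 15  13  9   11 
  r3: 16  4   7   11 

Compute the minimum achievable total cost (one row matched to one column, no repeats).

Minimum assignment cost: 21

optimal assignment: row0→col3 (cost 1), row1→col2 (cost 1), row2→col0 (cost 15), row3→col1 (cost 4)
total = 1 + 1 + 15 + 4 = 21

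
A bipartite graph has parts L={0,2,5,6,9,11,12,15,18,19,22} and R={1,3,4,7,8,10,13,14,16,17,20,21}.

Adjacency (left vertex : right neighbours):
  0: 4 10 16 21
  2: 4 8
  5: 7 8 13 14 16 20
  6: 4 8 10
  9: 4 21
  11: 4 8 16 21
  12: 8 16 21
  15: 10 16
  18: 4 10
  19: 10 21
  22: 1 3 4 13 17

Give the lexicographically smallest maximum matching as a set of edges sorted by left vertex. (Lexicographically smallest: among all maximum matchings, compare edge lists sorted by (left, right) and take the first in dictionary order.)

|M| = 7 (so the lex-smallest maximum matching has 7 edges)
process left vertices in ascending order; for each, take the smallest-labelled available neighbour that still permits 7 edges overall, or leave it unmatched if none does
lex-smallest matching: {0-4, 2-8, 5-7, 6-10, 9-21, 11-16, 22-1}

Lex-smallest maximum matching: {(0,4), (2,8), (5,7), (6,10), (9,21), (11,16), (22,1)}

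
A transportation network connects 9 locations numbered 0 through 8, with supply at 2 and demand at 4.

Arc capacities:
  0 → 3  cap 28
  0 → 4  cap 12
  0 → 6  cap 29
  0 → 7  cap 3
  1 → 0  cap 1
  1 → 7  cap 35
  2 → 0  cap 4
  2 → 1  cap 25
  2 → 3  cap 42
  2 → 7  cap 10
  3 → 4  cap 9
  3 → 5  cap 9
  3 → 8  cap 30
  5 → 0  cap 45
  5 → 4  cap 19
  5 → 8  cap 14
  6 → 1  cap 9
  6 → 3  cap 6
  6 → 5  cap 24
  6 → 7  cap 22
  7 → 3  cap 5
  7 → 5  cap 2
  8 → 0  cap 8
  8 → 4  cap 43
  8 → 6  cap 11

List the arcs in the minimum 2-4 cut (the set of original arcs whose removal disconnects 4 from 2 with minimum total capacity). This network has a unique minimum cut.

Min-cut arcs: {(1,0), (2,0), (2,3), (7,3), (7,5)} (total capacity 54)

augment #1: 2→0→4 push 4
augment #2: 2→3→4 push 9
augment #3: 2→1→0→4 push 1
augment #4: 2→3→5→4 push 9
augment #5: 2→3→8→4 push 24
augment #6: 2→7→5→4 push 2
augment #7: 2→7→3→8→4 push 5
max flow = 54; residual-reachable set from 2 gives S-side
cut edges (S→T): {(1,0), (2,0), (2,3), (7,3), (7,5)} total cap 54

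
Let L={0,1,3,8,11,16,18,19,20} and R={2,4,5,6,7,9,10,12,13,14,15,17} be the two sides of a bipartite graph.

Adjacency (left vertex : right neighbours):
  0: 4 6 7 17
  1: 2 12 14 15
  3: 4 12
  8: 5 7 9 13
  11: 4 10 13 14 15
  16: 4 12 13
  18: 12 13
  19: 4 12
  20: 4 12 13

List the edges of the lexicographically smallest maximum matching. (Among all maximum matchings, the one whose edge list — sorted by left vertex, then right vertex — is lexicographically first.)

|M| = 7 (so the lex-smallest maximum matching has 7 edges)
process left vertices in ascending order; for each, take the smallest-labelled available neighbour that still permits 7 edges overall, or leave it unmatched if none does
lex-smallest matching: {0-6, 1-2, 3-4, 8-5, 11-10, 16-12, 18-13}

Lex-smallest maximum matching: {(0,6), (1,2), (3,4), (8,5), (11,10), (16,12), (18,13)}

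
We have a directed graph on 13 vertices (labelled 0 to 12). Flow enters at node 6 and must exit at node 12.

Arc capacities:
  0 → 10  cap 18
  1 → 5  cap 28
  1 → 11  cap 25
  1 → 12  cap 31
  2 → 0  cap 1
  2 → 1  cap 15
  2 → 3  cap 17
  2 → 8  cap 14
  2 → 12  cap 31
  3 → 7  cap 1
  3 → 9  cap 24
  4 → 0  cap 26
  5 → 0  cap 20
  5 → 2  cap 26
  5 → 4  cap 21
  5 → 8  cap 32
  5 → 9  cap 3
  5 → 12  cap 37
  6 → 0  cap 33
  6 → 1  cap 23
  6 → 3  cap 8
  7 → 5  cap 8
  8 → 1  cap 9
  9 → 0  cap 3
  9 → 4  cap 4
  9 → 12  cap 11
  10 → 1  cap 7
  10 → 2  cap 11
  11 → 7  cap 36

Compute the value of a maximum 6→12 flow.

augment #1: 6→1→12 bottleneck 23, total now 23
augment #2: 6→3→9→12 bottleneck 8, total now 31
augment #3: 6→0→10→1→12 bottleneck 7, total now 38
augment #4: 6→0→10→2→12 bottleneck 11, total now 49

Maximum flow value: 49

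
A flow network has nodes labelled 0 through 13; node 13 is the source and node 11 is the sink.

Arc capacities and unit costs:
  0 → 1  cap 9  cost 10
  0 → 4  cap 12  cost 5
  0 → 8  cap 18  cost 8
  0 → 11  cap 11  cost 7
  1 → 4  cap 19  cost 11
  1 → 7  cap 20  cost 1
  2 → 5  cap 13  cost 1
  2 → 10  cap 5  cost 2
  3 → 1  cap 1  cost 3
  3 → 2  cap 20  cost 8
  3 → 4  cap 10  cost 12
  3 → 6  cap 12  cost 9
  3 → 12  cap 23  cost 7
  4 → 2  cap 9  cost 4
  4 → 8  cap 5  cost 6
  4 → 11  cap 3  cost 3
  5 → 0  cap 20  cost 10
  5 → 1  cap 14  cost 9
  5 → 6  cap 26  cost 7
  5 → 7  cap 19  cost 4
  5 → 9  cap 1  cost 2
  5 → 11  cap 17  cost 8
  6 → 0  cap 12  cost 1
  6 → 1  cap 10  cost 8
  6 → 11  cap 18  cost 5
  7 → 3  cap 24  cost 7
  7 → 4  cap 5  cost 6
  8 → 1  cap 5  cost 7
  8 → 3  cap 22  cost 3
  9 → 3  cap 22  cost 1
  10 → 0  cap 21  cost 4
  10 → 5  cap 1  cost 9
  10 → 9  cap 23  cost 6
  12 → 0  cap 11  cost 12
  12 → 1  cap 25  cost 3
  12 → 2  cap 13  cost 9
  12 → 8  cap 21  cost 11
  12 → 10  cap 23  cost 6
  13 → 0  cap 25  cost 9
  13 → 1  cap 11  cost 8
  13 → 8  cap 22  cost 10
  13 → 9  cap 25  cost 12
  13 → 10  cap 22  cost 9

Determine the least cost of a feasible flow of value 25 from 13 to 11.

shortest-cost path #1: 13→0→11 push 11 @ unit cost 16 (adds 176)
shortest-cost path #2: 13→0→4→11 push 3 @ unit cost 17 (adds 51)
shortest-cost path #3: 13→10→5→11 push 1 @ unit cost 26 (adds 26)
shortest-cost path #4: 13→0→4→2→5→11 push 9 @ unit cost 27 (adds 243)
shortest-cost path #5: 13→8→3→6→11 push 1 @ unit cost 27 (adds 27)
total cost = 523

Minimum cost for 25 units: 523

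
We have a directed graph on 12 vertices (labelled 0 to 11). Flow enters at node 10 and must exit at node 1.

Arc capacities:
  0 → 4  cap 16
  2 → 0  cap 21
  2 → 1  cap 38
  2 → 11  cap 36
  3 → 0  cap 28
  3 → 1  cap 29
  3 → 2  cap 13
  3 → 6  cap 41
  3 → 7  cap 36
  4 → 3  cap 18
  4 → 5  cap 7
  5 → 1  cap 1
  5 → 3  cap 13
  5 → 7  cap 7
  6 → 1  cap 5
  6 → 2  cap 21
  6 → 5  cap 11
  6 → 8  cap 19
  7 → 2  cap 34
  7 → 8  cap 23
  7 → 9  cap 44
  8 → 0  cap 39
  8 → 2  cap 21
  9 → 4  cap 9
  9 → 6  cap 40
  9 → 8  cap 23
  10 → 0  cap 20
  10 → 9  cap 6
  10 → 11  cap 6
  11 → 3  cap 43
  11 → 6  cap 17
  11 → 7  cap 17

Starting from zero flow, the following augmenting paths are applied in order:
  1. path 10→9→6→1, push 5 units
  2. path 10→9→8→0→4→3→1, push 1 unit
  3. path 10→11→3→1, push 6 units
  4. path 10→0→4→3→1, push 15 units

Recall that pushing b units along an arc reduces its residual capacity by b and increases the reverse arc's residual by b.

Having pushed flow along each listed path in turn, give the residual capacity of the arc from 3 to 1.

after path 1 (10→9→6→1, push 5): res(3,1)=29
after path 2 (10→9→8→0→4→3→1, push 1): res(3,1)=28
after path 3 (10→11→3→1, push 6): res(3,1)=22
after path 4 (10→0→4→3→1, push 15): res(3,1)=7

Residual capacity of (3,1): 7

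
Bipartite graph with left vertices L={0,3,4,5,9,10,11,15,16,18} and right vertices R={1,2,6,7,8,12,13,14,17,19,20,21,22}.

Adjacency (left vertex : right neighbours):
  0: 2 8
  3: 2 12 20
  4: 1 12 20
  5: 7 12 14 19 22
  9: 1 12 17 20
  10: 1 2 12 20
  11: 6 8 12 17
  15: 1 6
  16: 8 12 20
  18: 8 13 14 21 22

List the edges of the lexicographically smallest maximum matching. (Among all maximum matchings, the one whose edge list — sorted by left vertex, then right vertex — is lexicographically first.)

|M| = 9 (so the lex-smallest maximum matching has 9 edges)
process left vertices in ascending order; for each, take the smallest-labelled available neighbour that still permits 9 edges overall, or leave it unmatched if none does
lex-smallest matching: {0-2, 3-12, 4-1, 5-7, 9-17, 10-20, 11-6, 16-8, 18-13}

Lex-smallest maximum matching: {(0,2), (3,12), (4,1), (5,7), (9,17), (10,20), (11,6), (16,8), (18,13)}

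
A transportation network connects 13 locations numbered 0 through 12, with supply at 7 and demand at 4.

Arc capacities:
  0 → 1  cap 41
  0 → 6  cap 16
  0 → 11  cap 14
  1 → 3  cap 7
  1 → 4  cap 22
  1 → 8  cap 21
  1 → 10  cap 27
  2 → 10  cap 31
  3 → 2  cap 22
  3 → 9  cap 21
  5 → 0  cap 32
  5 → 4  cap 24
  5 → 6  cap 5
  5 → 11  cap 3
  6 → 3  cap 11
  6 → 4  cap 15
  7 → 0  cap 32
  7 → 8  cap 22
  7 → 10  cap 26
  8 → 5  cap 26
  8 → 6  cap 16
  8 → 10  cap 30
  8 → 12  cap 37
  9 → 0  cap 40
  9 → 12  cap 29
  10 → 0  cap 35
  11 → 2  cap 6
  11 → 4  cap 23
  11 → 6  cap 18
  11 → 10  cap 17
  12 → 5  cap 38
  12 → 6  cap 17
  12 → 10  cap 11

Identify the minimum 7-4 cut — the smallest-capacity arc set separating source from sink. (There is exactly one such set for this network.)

augment #1: 7→0→1→4 push 22
augment #2: 7→0→6→4 push 10
augment #3: 7→8→5→4 push 22
augment #4: 7→10→0→6→4 push 5
augment #5: 7→10→0→11→4 push 14
augment #6: 7→10→0→1→8→5→4 push 2
augment #7: 7→10→0→1→8→5→11→4 push 2
augment #8: 7→10→0→1→8→12→5→11→4 push 1
max flow = 78; residual-reachable set from 7 gives S-side
cut edges (S→T): {(0,11), (1,4), (5,4), (5,11), (6,4)} total cap 78

Min-cut arcs: {(0,11), (1,4), (5,4), (5,11), (6,4)} (total capacity 78)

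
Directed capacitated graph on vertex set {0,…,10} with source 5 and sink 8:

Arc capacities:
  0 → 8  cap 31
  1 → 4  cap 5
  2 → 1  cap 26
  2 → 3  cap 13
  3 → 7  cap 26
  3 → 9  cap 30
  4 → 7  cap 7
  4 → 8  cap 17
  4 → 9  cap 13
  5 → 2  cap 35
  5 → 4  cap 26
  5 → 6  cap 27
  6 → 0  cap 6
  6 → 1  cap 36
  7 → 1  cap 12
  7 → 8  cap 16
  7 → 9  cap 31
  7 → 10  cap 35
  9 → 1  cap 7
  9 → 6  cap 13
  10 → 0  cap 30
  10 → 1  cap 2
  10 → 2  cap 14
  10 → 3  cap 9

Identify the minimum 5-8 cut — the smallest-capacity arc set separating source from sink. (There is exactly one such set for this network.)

augment #1: 5→4→8 push 17
augment #2: 5→4→7→8 push 7
augment #3: 5→6→0→8 push 6
augment #4: 5→2→3→7→8 push 9
augment #5: 5→2→3→7→10→0→8 push 4
max flow = 43; residual-reachable set from 5 gives S-side
cut edges (S→T): {(2,3), (4,7), (4,8), (6,0)} total cap 43

Min-cut arcs: {(2,3), (4,7), (4,8), (6,0)} (total capacity 43)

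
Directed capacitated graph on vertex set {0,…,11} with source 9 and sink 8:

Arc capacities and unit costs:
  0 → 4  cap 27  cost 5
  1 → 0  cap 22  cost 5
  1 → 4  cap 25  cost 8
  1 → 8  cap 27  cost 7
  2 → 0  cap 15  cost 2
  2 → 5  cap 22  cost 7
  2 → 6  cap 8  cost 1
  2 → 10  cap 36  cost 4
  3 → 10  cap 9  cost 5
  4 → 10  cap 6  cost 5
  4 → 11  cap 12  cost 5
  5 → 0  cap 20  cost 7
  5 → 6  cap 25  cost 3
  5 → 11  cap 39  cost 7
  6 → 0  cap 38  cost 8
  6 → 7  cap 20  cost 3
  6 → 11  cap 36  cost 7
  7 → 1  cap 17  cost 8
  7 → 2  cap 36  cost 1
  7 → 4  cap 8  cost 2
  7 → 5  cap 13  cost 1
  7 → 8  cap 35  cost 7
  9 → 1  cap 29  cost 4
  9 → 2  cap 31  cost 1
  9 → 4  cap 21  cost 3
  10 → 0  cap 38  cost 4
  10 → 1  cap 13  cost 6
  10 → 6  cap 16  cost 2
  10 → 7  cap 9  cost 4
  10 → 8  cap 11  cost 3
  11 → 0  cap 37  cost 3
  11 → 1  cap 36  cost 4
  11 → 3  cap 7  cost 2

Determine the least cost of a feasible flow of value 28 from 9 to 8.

shortest-cost path #1: 9→2→10→8 push 11 @ unit cost 8 (adds 88)
shortest-cost path #2: 9→1→8 push 17 @ unit cost 11 (adds 187)
total cost = 275

Minimum cost for 28 units: 275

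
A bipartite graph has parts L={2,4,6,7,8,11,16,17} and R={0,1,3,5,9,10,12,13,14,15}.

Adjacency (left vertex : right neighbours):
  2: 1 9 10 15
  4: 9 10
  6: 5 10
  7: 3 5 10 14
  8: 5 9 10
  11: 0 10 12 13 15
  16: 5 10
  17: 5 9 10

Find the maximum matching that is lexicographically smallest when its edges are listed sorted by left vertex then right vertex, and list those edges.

|M| = 6 (so the lex-smallest maximum matching has 6 edges)
process left vertices in ascending order; for each, take the smallest-labelled available neighbour that still permits 6 edges overall, or leave it unmatched if none does
lex-smallest matching: {2-1, 4-9, 6-5, 7-3, 8-10, 11-0}

Lex-smallest maximum matching: {(2,1), (4,9), (6,5), (7,3), (8,10), (11,0)}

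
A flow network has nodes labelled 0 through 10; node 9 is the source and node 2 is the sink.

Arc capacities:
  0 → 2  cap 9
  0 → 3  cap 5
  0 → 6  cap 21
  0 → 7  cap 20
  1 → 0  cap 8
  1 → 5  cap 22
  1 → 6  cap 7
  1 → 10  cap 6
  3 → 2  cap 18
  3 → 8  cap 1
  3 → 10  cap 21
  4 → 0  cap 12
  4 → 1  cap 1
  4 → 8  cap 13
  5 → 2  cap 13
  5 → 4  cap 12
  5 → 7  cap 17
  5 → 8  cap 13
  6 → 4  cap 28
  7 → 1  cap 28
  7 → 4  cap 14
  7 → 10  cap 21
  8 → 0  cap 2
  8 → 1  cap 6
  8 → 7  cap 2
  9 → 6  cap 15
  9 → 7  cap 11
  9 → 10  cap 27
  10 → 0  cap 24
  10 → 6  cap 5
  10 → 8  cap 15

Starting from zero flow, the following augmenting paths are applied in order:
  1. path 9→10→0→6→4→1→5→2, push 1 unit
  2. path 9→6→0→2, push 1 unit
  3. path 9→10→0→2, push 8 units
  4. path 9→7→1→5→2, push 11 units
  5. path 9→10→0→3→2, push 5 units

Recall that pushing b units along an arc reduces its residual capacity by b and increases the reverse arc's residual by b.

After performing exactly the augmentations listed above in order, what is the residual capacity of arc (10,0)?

after path 1 (9→10→0→6→4→1→5→2, push 1): res(10,0)=23
after path 2 (9→6→0→2, push 1): res(10,0)=23
after path 3 (9→10→0→2, push 8): res(10,0)=15
after path 4 (9→7→1→5→2, push 11): res(10,0)=15
after path 5 (9→10→0→3→2, push 5): res(10,0)=10

Residual capacity of (10,0): 10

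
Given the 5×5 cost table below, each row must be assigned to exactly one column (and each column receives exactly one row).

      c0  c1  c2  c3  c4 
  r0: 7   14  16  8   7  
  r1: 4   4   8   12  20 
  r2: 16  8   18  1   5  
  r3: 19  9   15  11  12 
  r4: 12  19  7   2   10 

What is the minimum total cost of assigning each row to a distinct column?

optimal assignment: row0→col4 (cost 7), row1→col0 (cost 4), row2→col3 (cost 1), row3→col1 (cost 9), row4→col2 (cost 7)
total = 7 + 4 + 1 + 9 + 7 = 28

Minimum assignment cost: 28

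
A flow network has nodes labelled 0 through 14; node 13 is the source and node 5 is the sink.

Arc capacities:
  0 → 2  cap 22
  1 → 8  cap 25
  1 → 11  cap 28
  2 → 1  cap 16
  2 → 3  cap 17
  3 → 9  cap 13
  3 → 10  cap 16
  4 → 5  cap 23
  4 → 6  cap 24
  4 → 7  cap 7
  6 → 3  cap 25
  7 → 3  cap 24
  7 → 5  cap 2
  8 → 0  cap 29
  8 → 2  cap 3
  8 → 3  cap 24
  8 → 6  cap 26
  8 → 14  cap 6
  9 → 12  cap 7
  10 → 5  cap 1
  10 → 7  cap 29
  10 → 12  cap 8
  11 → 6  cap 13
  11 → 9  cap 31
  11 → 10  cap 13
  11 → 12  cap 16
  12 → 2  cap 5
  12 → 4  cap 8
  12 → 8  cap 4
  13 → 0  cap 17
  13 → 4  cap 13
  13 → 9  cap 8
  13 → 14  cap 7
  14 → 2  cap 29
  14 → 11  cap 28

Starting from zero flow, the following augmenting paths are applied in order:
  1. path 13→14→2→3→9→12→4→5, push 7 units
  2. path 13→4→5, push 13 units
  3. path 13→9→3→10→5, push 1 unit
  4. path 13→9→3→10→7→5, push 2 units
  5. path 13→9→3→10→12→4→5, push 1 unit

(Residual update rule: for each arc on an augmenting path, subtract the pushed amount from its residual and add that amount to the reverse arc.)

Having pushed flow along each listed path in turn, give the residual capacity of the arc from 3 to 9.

Residual capacity of (3,9): 10

after path 1 (13→14→2→3→9→12→4→5, push 7): res(3,9)=6
after path 2 (13→4→5, push 13): res(3,9)=6
after path 3 (13→9→3→10→5, push 1): res(3,9)=7
after path 4 (13→9→3→10→7→5, push 2): res(3,9)=9
after path 5 (13→9→3→10→12→4→5, push 1): res(3,9)=10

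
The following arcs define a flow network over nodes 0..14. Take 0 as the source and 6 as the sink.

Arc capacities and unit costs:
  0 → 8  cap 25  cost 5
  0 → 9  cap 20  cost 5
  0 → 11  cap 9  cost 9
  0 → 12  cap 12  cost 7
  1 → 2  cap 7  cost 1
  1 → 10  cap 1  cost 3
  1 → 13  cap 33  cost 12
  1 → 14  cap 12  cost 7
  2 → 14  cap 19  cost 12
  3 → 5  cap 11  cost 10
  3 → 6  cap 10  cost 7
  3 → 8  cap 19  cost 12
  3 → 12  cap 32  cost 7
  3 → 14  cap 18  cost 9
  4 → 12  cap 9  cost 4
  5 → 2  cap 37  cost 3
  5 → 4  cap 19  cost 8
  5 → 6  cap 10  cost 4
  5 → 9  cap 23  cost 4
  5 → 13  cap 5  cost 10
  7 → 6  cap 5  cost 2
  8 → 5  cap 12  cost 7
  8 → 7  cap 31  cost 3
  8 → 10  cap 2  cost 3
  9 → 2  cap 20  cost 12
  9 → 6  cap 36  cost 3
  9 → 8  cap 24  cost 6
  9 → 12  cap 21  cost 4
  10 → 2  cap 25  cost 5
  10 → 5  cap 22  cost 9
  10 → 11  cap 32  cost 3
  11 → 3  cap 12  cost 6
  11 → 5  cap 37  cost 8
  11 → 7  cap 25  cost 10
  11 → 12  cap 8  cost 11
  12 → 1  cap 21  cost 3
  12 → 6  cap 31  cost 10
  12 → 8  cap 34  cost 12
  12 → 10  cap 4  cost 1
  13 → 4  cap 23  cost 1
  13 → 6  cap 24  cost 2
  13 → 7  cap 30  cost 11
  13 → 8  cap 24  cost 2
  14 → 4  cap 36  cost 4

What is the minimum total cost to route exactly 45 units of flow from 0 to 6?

Minimum cost for 45 units: 540

shortest-cost path #1: 0→9→6 push 20 @ unit cost 8 (adds 160)
shortest-cost path #2: 0→8→7→6 push 5 @ unit cost 10 (adds 50)
shortest-cost path #3: 0→8→5→6 push 10 @ unit cost 16 (adds 160)
shortest-cost path #4: 0→12→6 push 10 @ unit cost 17 (adds 170)
total cost = 540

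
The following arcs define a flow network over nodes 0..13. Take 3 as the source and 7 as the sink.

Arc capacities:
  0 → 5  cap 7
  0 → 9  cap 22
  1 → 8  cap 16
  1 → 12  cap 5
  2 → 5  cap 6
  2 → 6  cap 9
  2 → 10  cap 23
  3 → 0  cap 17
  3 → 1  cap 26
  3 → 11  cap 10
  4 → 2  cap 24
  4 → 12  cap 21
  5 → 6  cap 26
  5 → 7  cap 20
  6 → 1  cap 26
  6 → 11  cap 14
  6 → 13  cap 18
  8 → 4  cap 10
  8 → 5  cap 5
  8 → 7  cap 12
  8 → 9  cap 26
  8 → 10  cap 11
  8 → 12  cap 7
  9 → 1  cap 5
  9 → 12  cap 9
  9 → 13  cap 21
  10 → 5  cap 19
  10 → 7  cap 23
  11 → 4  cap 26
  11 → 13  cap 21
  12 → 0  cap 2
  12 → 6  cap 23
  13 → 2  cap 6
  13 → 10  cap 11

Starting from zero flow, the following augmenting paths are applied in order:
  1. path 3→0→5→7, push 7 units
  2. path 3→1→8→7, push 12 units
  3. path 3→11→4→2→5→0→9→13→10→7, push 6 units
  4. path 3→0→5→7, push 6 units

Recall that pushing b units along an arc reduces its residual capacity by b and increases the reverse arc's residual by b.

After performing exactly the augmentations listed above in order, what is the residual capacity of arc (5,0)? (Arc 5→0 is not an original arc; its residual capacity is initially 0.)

Residual capacity of (5,0): 7

after path 1 (3→0→5→7, push 7): res(5,0)=7
after path 2 (3→1→8→7, push 12): res(5,0)=7
after path 3 (3→11→4→2→5→0→9→13→10→7, push 6): res(5,0)=1
after path 4 (3→0→5→7, push 6): res(5,0)=7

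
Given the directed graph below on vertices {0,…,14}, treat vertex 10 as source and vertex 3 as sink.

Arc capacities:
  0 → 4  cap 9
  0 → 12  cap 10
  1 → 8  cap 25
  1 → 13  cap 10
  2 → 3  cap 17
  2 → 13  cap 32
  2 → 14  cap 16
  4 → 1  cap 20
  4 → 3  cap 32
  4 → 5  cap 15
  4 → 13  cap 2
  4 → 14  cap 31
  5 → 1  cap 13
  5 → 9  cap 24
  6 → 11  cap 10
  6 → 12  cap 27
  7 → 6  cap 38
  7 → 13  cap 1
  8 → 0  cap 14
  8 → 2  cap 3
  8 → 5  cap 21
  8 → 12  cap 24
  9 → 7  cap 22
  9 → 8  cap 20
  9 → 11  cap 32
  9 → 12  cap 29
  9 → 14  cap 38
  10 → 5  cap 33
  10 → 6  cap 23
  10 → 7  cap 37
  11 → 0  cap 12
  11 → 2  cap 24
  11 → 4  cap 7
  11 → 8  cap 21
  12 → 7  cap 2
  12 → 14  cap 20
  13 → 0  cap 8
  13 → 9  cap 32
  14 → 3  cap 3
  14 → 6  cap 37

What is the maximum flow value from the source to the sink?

Maximum flow value: 36

augment #1: 10→5→9→14→3 bottleneck 3, total now 3
augment #2: 10→6→11→2→3 bottleneck 10, total now 13
augment #3: 10→5→1→8→2→3 bottleneck 3, total now 16
augment #4: 10→5→9→11→2→3 bottleneck 4, total now 20
augment #5: 10→5→9→11→4→3 bottleneck 7, total now 27
augment #6: 10→7→13→0→4→3 bottleneck 1, total now 28
augment #7: 10→5→1→8→0→4→3 bottleneck 8, total now 36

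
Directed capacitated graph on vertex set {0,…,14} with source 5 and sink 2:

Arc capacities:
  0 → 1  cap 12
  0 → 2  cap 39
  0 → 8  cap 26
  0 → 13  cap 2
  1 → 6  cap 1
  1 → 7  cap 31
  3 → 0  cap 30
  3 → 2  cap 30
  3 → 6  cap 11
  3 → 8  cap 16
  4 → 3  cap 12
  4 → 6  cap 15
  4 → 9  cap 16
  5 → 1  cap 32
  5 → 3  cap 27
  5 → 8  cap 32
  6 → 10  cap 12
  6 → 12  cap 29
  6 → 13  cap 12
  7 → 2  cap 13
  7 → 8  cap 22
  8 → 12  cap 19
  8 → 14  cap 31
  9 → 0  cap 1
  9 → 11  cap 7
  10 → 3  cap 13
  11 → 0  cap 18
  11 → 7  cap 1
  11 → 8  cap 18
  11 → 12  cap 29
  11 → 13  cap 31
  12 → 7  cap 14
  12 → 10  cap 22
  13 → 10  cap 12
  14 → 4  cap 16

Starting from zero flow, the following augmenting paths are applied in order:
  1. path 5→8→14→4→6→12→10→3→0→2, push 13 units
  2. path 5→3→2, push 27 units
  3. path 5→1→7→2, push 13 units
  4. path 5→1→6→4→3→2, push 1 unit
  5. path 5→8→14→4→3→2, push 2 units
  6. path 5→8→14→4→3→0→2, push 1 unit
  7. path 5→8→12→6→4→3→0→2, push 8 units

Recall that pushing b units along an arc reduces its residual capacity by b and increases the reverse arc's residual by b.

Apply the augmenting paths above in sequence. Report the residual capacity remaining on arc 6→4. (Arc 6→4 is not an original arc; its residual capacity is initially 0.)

Residual capacity of (6,4): 4

after path 1 (5→8→14→4→6→12→10→3→0→2, push 13): res(6,4)=13
after path 2 (5→3→2, push 27): res(6,4)=13
after path 3 (5→1→7→2, push 13): res(6,4)=13
after path 4 (5→1→6→4→3→2, push 1): res(6,4)=12
after path 5 (5→8→14→4→3→2, push 2): res(6,4)=12
after path 6 (5→8→14→4→3→0→2, push 1): res(6,4)=12
after path 7 (5→8→12→6→4→3→0→2, push 8): res(6,4)=4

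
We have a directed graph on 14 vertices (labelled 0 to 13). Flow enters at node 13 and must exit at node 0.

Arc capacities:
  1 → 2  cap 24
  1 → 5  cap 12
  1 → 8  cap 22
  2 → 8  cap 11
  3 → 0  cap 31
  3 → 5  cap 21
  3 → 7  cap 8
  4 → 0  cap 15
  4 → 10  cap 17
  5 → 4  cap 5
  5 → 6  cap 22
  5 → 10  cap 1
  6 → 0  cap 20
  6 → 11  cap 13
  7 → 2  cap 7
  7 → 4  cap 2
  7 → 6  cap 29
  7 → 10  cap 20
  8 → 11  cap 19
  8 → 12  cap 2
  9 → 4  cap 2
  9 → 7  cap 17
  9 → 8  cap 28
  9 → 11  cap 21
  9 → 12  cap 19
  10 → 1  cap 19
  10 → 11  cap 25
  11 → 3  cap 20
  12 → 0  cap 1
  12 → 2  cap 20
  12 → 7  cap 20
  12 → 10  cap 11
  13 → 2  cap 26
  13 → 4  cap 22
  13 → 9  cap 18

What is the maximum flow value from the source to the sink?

augment #1: 13→4→0 bottleneck 15, total now 15
augment #2: 13→9→12→0 bottleneck 1, total now 16
augment #3: 13→9→7→6→0 bottleneck 17, total now 33
augment #4: 13→2→8→11→3→0 bottleneck 11, total now 44
augment #5: 13→4→10→11→3→0 bottleneck 7, total now 51

Maximum flow value: 51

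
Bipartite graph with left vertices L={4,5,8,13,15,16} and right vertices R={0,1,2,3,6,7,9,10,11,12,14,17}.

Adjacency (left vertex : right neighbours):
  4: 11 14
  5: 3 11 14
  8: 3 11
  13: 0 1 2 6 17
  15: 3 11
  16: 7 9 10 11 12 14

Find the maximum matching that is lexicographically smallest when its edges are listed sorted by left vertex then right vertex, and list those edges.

Lex-smallest maximum matching: {(4,11), (5,14), (8,3), (13,0), (16,7)}

|M| = 5 (so the lex-smallest maximum matching has 5 edges)
process left vertices in ascending order; for each, take the smallest-labelled available neighbour that still permits 5 edges overall, or leave it unmatched if none does
lex-smallest matching: {4-11, 5-14, 8-3, 13-0, 16-7}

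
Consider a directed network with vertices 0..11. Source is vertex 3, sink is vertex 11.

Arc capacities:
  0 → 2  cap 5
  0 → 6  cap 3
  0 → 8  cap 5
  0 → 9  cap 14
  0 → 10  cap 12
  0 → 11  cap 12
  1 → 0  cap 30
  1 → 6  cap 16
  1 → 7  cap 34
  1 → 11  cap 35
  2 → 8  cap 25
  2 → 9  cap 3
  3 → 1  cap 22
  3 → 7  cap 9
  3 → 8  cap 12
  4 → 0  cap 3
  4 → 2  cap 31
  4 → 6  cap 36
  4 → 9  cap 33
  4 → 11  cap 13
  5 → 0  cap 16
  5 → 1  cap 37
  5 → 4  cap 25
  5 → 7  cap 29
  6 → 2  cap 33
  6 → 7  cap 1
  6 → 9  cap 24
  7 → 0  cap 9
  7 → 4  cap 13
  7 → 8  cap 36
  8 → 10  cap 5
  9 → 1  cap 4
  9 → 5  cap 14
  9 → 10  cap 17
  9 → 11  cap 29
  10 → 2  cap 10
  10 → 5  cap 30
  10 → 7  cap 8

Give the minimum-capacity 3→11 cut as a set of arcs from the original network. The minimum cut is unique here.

augment #1: 3→1→11 push 22
augment #2: 3→7→0→11 push 9
augment #3: 3→8→10→2→9→11 push 3
augment #4: 3→8→10→5→0→11 push 2
max flow = 36; residual-reachable set from 3 gives S-side
cut edges (S→T): {(3,1), (3,7), (8,10)} total cap 36

Min-cut arcs: {(3,1), (3,7), (8,10)} (total capacity 36)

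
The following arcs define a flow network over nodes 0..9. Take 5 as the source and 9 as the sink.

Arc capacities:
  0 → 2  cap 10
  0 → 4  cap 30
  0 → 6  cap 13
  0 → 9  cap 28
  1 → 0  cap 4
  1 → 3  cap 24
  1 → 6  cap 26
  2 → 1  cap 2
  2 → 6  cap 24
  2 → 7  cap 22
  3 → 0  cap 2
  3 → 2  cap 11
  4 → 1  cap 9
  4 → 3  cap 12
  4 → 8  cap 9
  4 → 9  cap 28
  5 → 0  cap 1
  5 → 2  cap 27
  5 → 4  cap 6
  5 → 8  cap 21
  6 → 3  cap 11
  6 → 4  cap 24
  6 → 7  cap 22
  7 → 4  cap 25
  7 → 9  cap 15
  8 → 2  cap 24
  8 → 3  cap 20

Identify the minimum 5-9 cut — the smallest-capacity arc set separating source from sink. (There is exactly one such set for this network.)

Min-cut arcs: {(1,0), (3,0), (4,9), (5,0), (7,9)} (total capacity 50)

augment #1: 5→0→9 push 1
augment #2: 5→4→9 push 6
augment #3: 5→2→7→9 push 15
augment #4: 5→2→1→0→9 push 2
augment #5: 5→2→6→4→9 push 10
augment #6: 5→8→3→0→9 push 2
augment #7: 5→8→2→6→4→9 push 12
augment #8: 5→8→2→6→4→1→0→9 push 2
max flow = 50; residual-reachable set from 5 gives S-side
cut edges (S→T): {(1,0), (3,0), (4,9), (5,0), (7,9)} total cap 50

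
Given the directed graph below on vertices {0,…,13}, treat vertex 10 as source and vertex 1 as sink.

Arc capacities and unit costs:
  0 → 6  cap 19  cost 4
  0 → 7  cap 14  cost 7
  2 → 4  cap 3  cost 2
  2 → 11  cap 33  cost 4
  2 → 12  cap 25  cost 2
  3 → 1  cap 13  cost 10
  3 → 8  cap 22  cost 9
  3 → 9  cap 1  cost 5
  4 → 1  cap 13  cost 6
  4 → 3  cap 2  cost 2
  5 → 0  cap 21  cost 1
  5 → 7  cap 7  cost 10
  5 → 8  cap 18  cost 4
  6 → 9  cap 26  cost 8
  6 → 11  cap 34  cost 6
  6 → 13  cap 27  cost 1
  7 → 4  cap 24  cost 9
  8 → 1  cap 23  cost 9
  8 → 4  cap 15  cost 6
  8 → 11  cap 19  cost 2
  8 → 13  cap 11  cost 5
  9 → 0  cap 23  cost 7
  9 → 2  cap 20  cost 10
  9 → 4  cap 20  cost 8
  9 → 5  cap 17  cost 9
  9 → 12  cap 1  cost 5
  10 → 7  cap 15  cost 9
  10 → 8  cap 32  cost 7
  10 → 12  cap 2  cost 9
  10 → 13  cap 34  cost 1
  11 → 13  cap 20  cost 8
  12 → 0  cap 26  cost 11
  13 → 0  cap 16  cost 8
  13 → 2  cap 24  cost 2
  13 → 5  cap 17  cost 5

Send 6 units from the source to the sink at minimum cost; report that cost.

Minimum cost for 6 units: 81

shortest-cost path #1: 10→13→2→4→1 push 3 @ unit cost 11 (adds 33)
shortest-cost path #2: 10→8→1 push 3 @ unit cost 16 (adds 48)
total cost = 81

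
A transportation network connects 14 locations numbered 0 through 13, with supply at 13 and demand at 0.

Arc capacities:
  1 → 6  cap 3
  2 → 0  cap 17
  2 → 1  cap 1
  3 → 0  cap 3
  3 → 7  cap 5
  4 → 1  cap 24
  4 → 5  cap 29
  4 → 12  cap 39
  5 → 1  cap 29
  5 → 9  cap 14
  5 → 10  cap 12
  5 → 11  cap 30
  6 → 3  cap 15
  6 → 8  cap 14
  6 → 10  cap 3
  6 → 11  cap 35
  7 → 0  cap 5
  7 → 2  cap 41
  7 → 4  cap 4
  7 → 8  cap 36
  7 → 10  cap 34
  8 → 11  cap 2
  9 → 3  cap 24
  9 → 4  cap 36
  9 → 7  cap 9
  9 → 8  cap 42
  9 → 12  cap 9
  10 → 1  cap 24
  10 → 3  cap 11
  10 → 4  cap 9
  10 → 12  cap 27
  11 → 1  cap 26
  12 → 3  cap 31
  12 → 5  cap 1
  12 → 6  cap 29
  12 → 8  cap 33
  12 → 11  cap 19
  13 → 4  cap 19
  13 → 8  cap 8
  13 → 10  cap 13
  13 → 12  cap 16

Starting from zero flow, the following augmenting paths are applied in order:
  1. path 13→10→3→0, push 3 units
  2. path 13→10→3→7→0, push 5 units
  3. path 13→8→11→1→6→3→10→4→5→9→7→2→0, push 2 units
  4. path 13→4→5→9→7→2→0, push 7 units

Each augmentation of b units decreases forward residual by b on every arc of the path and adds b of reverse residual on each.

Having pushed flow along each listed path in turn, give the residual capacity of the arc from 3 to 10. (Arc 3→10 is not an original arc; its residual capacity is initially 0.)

Residual capacity of (3,10): 6

after path 1 (13→10→3→0, push 3): res(3,10)=3
after path 2 (13→10→3→7→0, push 5): res(3,10)=8
after path 3 (13→8→11→1→6→3→10→4→5→9→7→2→0, push 2): res(3,10)=6
after path 4 (13→4→5→9→7→2→0, push 7): res(3,10)=6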